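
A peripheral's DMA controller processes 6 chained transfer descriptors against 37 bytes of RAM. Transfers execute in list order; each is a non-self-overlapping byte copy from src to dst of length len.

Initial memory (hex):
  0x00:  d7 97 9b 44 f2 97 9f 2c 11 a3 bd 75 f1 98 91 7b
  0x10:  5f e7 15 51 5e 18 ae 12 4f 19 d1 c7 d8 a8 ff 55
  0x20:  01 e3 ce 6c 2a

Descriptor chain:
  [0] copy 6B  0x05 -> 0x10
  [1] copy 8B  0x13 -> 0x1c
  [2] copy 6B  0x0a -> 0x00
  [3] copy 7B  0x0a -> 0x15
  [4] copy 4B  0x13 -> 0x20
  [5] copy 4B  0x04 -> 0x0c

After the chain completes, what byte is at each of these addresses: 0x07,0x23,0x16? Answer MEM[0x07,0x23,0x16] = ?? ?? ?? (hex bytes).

MEM[0x07,0x23,0x16] = 2c 75 75

  after D0: wrote 6B at 0x10 = 979f2c11a3bd
  after D1: wrote 8B at 0x1c = 11a3bdae124f19d1
  after D2: wrote 6B at 0x00 = bd75f198917b
  after D3: wrote 7B at 0x15 = bd75f198917b97
  after D4: wrote 4B at 0x20 = 11a3bd75
  after D5: wrote 4B at 0x0c = 917b9f2c
query mem[0x07]=0x2c, mem[0x23]=0x75, mem[0x16]=0x75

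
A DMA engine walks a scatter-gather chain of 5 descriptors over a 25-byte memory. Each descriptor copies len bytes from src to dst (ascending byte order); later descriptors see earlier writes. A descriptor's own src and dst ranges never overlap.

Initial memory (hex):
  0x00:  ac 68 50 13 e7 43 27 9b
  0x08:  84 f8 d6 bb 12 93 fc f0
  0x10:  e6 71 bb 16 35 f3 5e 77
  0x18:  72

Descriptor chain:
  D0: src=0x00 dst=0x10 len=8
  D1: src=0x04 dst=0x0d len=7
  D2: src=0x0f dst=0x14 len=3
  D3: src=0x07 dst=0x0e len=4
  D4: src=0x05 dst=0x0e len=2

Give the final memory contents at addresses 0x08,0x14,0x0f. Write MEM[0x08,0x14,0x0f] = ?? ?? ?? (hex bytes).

MEM[0x08,0x14,0x0f] = 84 27 27

D0: mem[0x10..0x17] <- [ac 68 50 13 e7 43 27 9b]
D1: mem[0x0d..0x13] <- [e7 43 27 9b 84 f8 d6]
D2: mem[0x14..0x16] <- [27 9b 84]
D3: mem[0x0e..0x11] <- [9b 84 f8 d6]
D4: mem[0x0e..0x0f] <- [43 27]
query mem[0x08]=0x84, mem[0x14]=0x27, mem[0x0f]=0x27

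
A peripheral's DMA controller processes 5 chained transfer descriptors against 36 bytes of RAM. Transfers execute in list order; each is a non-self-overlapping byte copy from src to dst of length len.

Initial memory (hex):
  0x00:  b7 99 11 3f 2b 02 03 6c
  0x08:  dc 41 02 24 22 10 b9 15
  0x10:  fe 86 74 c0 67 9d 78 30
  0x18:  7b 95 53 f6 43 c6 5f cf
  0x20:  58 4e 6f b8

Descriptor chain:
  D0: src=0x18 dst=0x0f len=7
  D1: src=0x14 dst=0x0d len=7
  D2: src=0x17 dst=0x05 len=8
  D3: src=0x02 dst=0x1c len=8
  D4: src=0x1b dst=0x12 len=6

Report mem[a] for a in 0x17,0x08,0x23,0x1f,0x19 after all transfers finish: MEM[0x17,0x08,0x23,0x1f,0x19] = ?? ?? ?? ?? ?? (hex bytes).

D0: mem[0x0f..0x15] <- [7b 95 53 f6 43 c6 5f]
D1: mem[0x0d..0x13] <- [c6 5f 78 30 7b 95 53]
D2: mem[0x05..0x0c] <- [30 7b 95 53 f6 43 c6 5f]
D3: mem[0x1c..0x23] <- [11 3f 2b 30 7b 95 53 f6]
D4: mem[0x12..0x17] <- [f6 11 3f 2b 30 7b]
query mem[0x17]=0x7b, mem[0x08]=0x53, mem[0x23]=0xf6, mem[0x1f]=0x30, mem[0x19]=0x95

MEM[0x17,0x08,0x23,0x1f,0x19] = 7b 53 f6 30 95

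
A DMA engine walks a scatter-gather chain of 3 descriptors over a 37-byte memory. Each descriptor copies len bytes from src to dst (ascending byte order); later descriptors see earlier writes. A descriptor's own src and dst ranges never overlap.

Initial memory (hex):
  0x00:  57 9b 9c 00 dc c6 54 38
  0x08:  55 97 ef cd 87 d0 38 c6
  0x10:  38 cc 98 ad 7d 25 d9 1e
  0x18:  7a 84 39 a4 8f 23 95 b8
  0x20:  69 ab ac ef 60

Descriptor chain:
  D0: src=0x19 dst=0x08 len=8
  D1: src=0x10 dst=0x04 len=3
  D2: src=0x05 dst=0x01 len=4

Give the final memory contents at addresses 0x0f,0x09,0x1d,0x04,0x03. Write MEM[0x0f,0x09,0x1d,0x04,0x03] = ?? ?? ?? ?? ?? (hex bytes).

MEM[0x0f,0x09,0x1d,0x04,0x03] = 69 39 23 84 38

[0] 0x19->0x08 len=8 : 84 39 a4 8f 23 95 b8 69
[1] 0x10->0x04 len=3 : 38 cc 98
[2] 0x05->0x01 len=4 : cc 98 38 84
query mem[0x0f]=0x69, mem[0x09]=0x39, mem[0x1d]=0x23, mem[0x04]=0x84, mem[0x03]=0x38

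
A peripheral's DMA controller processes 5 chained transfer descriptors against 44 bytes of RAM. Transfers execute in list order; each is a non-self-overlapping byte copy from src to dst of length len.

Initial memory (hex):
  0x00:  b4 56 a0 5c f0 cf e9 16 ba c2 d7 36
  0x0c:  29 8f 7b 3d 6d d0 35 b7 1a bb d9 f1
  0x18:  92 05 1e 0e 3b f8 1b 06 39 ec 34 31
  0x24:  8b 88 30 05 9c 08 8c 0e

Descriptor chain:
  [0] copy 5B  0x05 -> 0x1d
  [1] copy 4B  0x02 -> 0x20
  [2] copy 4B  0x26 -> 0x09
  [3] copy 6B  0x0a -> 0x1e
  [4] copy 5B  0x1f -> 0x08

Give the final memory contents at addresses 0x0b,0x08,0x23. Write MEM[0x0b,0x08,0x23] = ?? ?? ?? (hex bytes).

MEM[0x0b,0x08,0x23] = 7b 9c 3d

#0 dst[0x1d+5] := {0xcf,0xe9,0x16,0xba,0xc2}
#1 dst[0x20+4] := {0xa0,0x5c,0xf0,0xcf}
#2 dst[0x09+4] := {0x30,0x05,0x9c,0x08}
#3 dst[0x1e+6] := {0x05,0x9c,0x08,0x8f,0x7b,0x3d}
#4 dst[0x08+5] := {0x9c,0x08,0x8f,0x7b,0x3d}
query mem[0x0b]=0x7b, mem[0x08]=0x9c, mem[0x23]=0x3d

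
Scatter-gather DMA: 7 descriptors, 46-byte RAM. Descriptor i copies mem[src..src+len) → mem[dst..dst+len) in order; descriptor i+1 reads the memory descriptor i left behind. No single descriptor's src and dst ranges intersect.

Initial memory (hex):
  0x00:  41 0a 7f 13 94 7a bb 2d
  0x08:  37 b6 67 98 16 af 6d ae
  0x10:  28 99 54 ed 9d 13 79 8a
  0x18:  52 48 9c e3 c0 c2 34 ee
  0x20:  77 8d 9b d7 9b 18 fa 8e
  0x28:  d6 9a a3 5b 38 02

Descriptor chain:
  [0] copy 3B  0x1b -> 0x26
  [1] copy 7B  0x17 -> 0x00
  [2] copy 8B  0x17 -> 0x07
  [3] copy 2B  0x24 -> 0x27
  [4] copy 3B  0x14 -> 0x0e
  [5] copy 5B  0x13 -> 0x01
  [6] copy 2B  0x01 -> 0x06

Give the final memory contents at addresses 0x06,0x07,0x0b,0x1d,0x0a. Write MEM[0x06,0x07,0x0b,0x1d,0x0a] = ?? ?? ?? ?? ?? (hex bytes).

D0: mem[0x26..0x28] <- [e3 c0 c2]
D1: mem[0x00..0x06] <- [8a 52 48 9c e3 c0 c2]
D2: mem[0x07..0x0e] <- [8a 52 48 9c e3 c0 c2 34]
D3: mem[0x27..0x28] <- [9b 18]
D4: mem[0x0e..0x10] <- [9d 13 79]
D5: mem[0x01..0x05] <- [ed 9d 13 79 8a]
D6: mem[0x06..0x07] <- [ed 9d]
query mem[0x06]=0xed, mem[0x07]=0x9d, mem[0x0b]=0xe3, mem[0x1d]=0xc2, mem[0x0a]=0x9c

MEM[0x06,0x07,0x0b,0x1d,0x0a] = ed 9d e3 c2 9c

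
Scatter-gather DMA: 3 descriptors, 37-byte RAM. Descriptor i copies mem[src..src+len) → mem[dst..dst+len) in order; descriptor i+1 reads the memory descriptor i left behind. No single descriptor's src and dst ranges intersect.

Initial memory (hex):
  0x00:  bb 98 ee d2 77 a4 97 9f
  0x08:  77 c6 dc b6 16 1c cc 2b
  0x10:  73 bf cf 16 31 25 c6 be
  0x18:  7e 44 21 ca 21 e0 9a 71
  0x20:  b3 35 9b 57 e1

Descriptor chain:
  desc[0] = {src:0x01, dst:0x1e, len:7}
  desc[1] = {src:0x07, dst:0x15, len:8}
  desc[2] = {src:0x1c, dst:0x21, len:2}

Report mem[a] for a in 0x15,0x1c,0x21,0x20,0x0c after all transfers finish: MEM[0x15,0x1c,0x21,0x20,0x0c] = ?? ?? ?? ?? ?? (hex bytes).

MEM[0x15,0x1c,0x21,0x20,0x0c] = 9f cc cc d2 16

  after D0: wrote 7B at 0x1e = 98eed277a4979f
  after D1: wrote 8B at 0x15 = 9f77c6dcb6161ccc
  after D2: wrote 2B at 0x21 = cce0
query mem[0x15]=0x9f, mem[0x1c]=0xcc, mem[0x21]=0xcc, mem[0x20]=0xd2, mem[0x0c]=0x16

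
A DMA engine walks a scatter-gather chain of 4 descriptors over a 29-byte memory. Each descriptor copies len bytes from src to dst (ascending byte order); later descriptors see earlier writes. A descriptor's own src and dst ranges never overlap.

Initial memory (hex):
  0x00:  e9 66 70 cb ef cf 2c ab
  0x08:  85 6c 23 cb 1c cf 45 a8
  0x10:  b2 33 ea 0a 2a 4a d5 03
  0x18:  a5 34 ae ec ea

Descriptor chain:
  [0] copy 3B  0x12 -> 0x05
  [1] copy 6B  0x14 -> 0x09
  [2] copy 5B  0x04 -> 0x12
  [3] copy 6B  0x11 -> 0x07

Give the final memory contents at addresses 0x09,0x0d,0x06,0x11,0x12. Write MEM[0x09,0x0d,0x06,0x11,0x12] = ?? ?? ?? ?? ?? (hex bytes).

D0: mem[0x05..0x07] <- [ea 0a 2a]
D1: mem[0x09..0x0e] <- [2a 4a d5 03 a5 34]
D2: mem[0x12..0x16] <- [ef ea 0a 2a 85]
D3: mem[0x07..0x0c] <- [33 ef ea 0a 2a 85]
query mem[0x09]=0xea, mem[0x0d]=0xa5, mem[0x06]=0x0a, mem[0x11]=0x33, mem[0x12]=0xef

MEM[0x09,0x0d,0x06,0x11,0x12] = ea a5 0a 33 ef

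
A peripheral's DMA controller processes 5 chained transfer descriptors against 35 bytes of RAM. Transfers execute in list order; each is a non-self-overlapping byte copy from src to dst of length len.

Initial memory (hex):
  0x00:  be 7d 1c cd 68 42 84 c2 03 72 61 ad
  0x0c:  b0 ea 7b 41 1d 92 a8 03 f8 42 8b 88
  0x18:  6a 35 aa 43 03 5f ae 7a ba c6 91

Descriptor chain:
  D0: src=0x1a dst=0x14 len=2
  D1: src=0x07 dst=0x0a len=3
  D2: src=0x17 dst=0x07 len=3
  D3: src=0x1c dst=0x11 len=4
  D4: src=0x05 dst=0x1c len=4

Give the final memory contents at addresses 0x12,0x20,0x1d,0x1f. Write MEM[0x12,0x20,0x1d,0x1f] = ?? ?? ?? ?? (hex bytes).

MEM[0x12,0x20,0x1d,0x1f] = 5f ba 84 6a

D0: mem[0x14..0x15] <- [aa 43]
D1: mem[0x0a..0x0c] <- [c2 03 72]
D2: mem[0x07..0x09] <- [88 6a 35]
D3: mem[0x11..0x14] <- [03 5f ae 7a]
D4: mem[0x1c..0x1f] <- [42 84 88 6a]
query mem[0x12]=0x5f, mem[0x20]=0xba, mem[0x1d]=0x84, mem[0x1f]=0x6a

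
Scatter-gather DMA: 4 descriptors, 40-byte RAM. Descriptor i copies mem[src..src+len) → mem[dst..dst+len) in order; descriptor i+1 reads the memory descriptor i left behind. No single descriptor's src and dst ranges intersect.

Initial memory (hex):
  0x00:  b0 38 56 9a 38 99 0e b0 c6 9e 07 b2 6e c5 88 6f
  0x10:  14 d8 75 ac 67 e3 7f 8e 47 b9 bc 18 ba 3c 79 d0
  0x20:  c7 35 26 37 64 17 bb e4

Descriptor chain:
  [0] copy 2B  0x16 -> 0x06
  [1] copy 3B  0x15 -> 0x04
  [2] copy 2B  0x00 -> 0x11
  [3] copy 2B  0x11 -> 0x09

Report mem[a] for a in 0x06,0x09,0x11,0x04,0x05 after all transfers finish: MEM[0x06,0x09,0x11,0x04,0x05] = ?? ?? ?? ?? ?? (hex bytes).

#0 dst[0x06+2] := {0x7f,0x8e}
#1 dst[0x04+3] := {0xe3,0x7f,0x8e}
#2 dst[0x11+2] := {0xb0,0x38}
#3 dst[0x09+2] := {0xb0,0x38}
query mem[0x06]=0x8e, mem[0x09]=0xb0, mem[0x11]=0xb0, mem[0x04]=0xe3, mem[0x05]=0x7f

MEM[0x06,0x09,0x11,0x04,0x05] = 8e b0 b0 e3 7f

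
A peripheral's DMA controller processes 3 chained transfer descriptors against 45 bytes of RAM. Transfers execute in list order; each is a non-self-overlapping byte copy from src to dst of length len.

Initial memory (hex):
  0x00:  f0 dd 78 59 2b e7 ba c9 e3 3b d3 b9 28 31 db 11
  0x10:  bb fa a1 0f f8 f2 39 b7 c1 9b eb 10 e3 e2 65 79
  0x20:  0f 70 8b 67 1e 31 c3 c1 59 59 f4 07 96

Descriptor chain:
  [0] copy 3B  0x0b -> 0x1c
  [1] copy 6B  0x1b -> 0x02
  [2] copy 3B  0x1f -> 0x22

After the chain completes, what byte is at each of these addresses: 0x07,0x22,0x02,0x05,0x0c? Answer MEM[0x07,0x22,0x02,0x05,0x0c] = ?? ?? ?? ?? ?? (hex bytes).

MEM[0x07,0x22,0x02,0x05,0x0c] = 0f 79 10 31 28

D0: mem[0x1c..0x1e] <- [b9 28 31]
D1: mem[0x02..0x07] <- [10 b9 28 31 79 0f]
D2: mem[0x22..0x24] <- [79 0f 70]
query mem[0x07]=0x0f, mem[0x22]=0x79, mem[0x02]=0x10, mem[0x05]=0x31, mem[0x0c]=0x28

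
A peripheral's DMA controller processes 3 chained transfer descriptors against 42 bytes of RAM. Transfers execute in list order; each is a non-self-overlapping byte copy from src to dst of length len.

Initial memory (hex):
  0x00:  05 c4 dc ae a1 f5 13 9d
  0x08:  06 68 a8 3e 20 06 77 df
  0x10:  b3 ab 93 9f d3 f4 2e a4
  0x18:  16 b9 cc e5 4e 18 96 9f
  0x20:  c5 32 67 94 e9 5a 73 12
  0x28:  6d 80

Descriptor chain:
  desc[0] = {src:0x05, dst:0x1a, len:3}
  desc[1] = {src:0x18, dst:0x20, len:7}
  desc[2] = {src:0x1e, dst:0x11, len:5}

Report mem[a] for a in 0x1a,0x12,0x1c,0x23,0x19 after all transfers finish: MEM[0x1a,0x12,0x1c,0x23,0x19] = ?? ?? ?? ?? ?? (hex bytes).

MEM[0x1a,0x12,0x1c,0x23,0x19] = f5 9f 9d 13 b9

[0] 0x05->0x1a len=3 : f5 13 9d
[1] 0x18->0x20 len=7 : 16 b9 f5 13 9d 18 96
[2] 0x1e->0x11 len=5 : 96 9f 16 b9 f5
query mem[0x1a]=0xf5, mem[0x12]=0x9f, mem[0x1c]=0x9d, mem[0x23]=0x13, mem[0x19]=0xb9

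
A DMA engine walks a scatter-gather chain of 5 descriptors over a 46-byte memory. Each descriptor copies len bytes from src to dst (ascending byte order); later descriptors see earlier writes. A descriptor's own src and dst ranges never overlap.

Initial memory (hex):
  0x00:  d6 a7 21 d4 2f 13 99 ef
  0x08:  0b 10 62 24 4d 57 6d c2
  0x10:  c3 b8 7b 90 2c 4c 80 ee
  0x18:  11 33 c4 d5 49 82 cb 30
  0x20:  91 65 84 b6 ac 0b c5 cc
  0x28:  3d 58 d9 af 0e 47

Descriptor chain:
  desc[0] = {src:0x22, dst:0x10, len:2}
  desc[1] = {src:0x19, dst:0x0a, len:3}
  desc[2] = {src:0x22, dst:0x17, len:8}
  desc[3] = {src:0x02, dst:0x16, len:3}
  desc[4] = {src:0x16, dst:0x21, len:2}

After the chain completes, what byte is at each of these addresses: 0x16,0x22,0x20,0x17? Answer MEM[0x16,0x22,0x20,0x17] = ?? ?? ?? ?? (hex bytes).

MEM[0x16,0x22,0x20,0x17] = 21 d4 91 d4

D0: mem[0x10..0x11] <- [84 b6]
D1: mem[0x0a..0x0c] <- [33 c4 d5]
D2: mem[0x17..0x1e] <- [84 b6 ac 0b c5 cc 3d 58]
D3: mem[0x16..0x18] <- [21 d4 2f]
D4: mem[0x21..0x22] <- [21 d4]
query mem[0x16]=0x21, mem[0x22]=0xd4, mem[0x20]=0x91, mem[0x17]=0xd4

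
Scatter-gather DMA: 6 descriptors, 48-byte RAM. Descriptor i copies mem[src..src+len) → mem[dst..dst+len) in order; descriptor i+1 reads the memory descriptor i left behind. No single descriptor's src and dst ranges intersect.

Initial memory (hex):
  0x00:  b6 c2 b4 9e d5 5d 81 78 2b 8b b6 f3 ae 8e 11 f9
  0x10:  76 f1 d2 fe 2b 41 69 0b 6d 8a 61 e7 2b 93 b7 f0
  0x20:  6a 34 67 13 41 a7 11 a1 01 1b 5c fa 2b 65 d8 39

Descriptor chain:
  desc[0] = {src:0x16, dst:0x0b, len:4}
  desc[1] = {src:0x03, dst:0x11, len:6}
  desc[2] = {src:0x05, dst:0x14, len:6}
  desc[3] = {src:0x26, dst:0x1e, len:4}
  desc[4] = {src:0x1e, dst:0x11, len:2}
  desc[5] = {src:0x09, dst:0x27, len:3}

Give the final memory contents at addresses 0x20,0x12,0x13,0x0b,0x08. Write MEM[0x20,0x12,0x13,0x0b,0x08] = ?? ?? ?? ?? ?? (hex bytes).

  after D0: wrote 4B at 0x0b = 690b6d8a
  after D1: wrote 6B at 0x11 = 9ed55d81782b
  after D2: wrote 6B at 0x14 = 5d81782b8bb6
  after D3: wrote 4B at 0x1e = 11a1011b
  after D4: wrote 2B at 0x11 = 11a1
  after D5: wrote 3B at 0x27 = 8bb669
query mem[0x20]=0x01, mem[0x12]=0xa1, mem[0x13]=0x5d, mem[0x0b]=0x69, mem[0x08]=0x2b

MEM[0x20,0x12,0x13,0x0b,0x08] = 01 a1 5d 69 2b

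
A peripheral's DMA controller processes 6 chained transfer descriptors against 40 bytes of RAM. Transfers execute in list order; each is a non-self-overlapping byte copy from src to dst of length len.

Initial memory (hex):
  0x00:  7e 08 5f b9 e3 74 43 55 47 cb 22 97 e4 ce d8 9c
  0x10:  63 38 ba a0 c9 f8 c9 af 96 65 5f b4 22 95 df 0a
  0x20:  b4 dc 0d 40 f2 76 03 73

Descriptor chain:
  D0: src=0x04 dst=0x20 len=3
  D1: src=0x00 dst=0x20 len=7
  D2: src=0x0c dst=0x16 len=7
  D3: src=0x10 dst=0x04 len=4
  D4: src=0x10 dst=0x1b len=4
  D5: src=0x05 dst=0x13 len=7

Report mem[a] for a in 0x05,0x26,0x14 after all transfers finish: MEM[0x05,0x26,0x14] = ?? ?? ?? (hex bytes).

[0] 0x04->0x20 len=3 : e3 74 43
[1] 0x00->0x20 len=7 : 7e 08 5f b9 e3 74 43
[2] 0x0c->0x16 len=7 : e4 ce d8 9c 63 38 ba
[3] 0x10->0x04 len=4 : 63 38 ba a0
[4] 0x10->0x1b len=4 : 63 38 ba a0
[5] 0x05->0x13 len=7 : 38 ba a0 47 cb 22 97
query mem[0x05]=0x38, mem[0x26]=0x43, mem[0x14]=0xba

MEM[0x05,0x26,0x14] = 38 43 ba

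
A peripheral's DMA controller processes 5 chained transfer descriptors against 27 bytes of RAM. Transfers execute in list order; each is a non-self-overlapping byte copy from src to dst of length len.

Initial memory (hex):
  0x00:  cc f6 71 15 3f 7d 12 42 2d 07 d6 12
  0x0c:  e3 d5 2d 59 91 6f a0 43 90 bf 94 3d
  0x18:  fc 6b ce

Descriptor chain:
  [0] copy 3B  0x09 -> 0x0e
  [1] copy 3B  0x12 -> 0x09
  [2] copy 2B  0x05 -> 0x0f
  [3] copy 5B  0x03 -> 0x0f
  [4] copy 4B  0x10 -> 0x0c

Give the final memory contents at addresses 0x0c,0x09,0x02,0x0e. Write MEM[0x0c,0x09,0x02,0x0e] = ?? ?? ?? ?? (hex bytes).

  after D0: wrote 3B at 0x0e = 07d612
  after D1: wrote 3B at 0x09 = a04390
  after D2: wrote 2B at 0x0f = 7d12
  after D3: wrote 5B at 0x0f = 153f7d1242
  after D4: wrote 4B at 0x0c = 3f7d1242
query mem[0x0c]=0x3f, mem[0x09]=0xa0, mem[0x02]=0x71, mem[0x0e]=0x12

MEM[0x0c,0x09,0x02,0x0e] = 3f a0 71 12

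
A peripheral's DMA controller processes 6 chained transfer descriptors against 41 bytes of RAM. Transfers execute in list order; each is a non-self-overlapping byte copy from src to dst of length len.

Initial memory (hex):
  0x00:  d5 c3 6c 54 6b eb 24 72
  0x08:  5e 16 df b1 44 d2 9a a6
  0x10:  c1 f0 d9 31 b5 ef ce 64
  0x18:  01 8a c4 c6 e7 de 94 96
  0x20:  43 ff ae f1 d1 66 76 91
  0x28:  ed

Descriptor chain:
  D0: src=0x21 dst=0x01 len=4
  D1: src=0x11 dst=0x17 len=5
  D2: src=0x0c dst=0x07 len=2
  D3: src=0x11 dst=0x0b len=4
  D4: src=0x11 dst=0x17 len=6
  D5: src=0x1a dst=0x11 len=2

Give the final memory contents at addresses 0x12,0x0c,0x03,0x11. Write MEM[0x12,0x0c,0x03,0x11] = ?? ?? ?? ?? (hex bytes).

  after D0: wrote 4B at 0x01 = ffaef1d1
  after D1: wrote 5B at 0x17 = f0d931b5ef
  after D2: wrote 2B at 0x07 = 44d2
  after D3: wrote 4B at 0x0b = f0d931b5
  after D4: wrote 6B at 0x17 = f0d931b5efce
  after D5: wrote 2B at 0x11 = b5ef
query mem[0x12]=0xef, mem[0x0c]=0xd9, mem[0x03]=0xf1, mem[0x11]=0xb5

MEM[0x12,0x0c,0x03,0x11] = ef d9 f1 b5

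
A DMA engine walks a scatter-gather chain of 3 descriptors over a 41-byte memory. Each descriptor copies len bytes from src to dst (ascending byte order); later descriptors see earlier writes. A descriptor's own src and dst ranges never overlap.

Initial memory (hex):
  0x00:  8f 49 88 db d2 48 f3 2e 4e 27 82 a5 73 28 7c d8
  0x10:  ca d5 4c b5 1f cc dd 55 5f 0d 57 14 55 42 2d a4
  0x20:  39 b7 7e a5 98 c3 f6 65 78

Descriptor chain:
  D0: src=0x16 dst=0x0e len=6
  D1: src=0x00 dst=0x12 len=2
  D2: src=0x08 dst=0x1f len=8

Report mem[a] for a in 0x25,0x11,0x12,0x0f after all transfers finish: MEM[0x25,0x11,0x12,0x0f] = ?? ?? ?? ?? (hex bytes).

[0] 0x16->0x0e len=6 : dd 55 5f 0d 57 14
[1] 0x00->0x12 len=2 : 8f 49
[2] 0x08->0x1f len=8 : 4e 27 82 a5 73 28 dd 55
query mem[0x25]=0xdd, mem[0x11]=0x0d, mem[0x12]=0x8f, mem[0x0f]=0x55

MEM[0x25,0x11,0x12,0x0f] = dd 0d 8f 55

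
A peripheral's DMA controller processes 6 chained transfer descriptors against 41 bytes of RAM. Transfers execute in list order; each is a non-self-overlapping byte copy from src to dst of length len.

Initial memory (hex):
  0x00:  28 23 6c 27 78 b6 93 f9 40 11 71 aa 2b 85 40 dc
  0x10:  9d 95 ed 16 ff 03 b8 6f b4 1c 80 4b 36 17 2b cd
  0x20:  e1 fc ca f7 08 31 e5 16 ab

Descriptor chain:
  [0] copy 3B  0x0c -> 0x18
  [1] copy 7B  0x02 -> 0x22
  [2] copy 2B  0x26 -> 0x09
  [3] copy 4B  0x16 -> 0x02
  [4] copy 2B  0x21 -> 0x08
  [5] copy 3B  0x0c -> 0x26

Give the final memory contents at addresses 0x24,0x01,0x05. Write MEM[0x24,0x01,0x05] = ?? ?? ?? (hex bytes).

MEM[0x24,0x01,0x05] = 78 23 85

D0: mem[0x18..0x1a] <- [2b 85 40]
D1: mem[0x22..0x28] <- [6c 27 78 b6 93 f9 40]
D2: mem[0x09..0x0a] <- [93 f9]
D3: mem[0x02..0x05] <- [b8 6f 2b 85]
D4: mem[0x08..0x09] <- [fc 6c]
D5: mem[0x26..0x28] <- [2b 85 40]
query mem[0x24]=0x78, mem[0x01]=0x23, mem[0x05]=0x85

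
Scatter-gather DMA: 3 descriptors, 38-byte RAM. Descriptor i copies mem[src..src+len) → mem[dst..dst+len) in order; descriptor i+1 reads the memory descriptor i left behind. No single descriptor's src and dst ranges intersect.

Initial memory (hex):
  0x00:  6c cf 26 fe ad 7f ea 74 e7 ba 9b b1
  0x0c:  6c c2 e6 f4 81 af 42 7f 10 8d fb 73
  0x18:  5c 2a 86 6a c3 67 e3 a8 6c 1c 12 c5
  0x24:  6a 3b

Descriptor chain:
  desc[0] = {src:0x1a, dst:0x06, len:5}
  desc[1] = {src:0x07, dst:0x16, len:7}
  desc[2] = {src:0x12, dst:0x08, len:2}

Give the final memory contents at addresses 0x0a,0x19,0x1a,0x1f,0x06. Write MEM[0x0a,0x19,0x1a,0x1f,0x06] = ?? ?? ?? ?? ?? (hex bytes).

MEM[0x0a,0x19,0x1a,0x1f,0x06] = e3 e3 b1 a8 86

#0 dst[0x06+5] := {0x86,0x6a,0xc3,0x67,0xe3}
#1 dst[0x16+7] := {0x6a,0xc3,0x67,0xe3,0xb1,0x6c,0xc2}
#2 dst[0x08+2] := {0x42,0x7f}
query mem[0x0a]=0xe3, mem[0x19]=0xe3, mem[0x1a]=0xb1, mem[0x1f]=0xa8, mem[0x06]=0x86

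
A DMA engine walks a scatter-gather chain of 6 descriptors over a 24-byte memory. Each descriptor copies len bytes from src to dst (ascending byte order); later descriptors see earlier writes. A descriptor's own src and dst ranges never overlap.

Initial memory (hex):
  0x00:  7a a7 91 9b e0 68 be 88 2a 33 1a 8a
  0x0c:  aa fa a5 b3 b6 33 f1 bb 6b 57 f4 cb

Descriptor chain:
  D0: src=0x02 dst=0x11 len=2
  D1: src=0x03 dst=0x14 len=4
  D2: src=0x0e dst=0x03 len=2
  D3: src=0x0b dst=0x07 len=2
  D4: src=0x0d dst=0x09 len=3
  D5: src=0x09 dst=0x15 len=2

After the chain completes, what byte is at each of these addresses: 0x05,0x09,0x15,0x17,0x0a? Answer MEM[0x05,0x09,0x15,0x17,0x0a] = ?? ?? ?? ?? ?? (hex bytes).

D0: mem[0x11..0x12] <- [91 9b]
D1: mem[0x14..0x17] <- [9b e0 68 be]
D2: mem[0x03..0x04] <- [a5 b3]
D3: mem[0x07..0x08] <- [8a aa]
D4: mem[0x09..0x0b] <- [fa a5 b3]
D5: mem[0x15..0x16] <- [fa a5]
query mem[0x05]=0x68, mem[0x09]=0xfa, mem[0x15]=0xfa, mem[0x17]=0xbe, mem[0x0a]=0xa5

MEM[0x05,0x09,0x15,0x17,0x0a] = 68 fa fa be a5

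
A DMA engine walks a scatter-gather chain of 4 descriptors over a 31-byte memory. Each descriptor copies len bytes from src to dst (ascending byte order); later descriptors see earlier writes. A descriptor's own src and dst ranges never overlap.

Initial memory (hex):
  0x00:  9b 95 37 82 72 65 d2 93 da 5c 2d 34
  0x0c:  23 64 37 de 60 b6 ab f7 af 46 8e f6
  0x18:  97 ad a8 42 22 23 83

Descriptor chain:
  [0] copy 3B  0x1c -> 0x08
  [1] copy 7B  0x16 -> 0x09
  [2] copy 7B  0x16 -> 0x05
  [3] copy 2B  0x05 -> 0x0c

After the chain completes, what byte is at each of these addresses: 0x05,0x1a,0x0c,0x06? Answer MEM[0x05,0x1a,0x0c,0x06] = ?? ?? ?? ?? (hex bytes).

MEM[0x05,0x1a,0x0c,0x06] = 8e a8 8e f6

[0] 0x1c->0x08 len=3 : 22 23 83
[1] 0x16->0x09 len=7 : 8e f6 97 ad a8 42 22
[2] 0x16->0x05 len=7 : 8e f6 97 ad a8 42 22
[3] 0x05->0x0c len=2 : 8e f6
query mem[0x05]=0x8e, mem[0x1a]=0xa8, mem[0x0c]=0x8e, mem[0x06]=0xf6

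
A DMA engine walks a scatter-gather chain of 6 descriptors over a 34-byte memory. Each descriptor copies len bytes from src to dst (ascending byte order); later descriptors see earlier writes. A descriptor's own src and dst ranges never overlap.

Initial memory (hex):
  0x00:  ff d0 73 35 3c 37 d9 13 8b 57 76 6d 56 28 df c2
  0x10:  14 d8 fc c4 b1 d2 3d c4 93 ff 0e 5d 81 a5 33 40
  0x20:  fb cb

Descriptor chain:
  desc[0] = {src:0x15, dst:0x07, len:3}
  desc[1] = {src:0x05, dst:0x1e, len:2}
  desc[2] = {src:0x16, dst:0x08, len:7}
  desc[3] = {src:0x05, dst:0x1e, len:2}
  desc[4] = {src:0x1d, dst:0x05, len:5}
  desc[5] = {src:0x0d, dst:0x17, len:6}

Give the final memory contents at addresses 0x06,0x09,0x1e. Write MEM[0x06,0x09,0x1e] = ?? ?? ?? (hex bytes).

MEM[0x06,0x09,0x1e] = 37 cb 37

D0: mem[0x07..0x09] <- [d2 3d c4]
D1: mem[0x1e..0x1f] <- [37 d9]
D2: mem[0x08..0x0e] <- [3d c4 93 ff 0e 5d 81]
D3: mem[0x1e..0x1f] <- [37 d9]
D4: mem[0x05..0x09] <- [a5 37 d9 fb cb]
D5: mem[0x17..0x1c] <- [5d 81 c2 14 d8 fc]
query mem[0x06]=0x37, mem[0x09]=0xcb, mem[0x1e]=0x37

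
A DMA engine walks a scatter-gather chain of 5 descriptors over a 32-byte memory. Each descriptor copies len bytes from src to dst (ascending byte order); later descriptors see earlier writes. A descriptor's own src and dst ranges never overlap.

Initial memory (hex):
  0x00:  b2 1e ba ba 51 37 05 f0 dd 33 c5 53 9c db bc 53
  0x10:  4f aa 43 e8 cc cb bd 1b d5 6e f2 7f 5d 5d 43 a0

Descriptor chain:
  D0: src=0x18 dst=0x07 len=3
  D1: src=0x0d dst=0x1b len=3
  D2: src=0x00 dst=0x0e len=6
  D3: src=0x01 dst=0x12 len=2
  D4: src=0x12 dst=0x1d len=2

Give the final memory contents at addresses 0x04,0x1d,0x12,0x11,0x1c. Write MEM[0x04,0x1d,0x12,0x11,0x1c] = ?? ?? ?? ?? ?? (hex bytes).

  after D0: wrote 3B at 0x07 = d56ef2
  after D1: wrote 3B at 0x1b = dbbc53
  after D2: wrote 6B at 0x0e = b21ebaba5137
  after D3: wrote 2B at 0x12 = 1eba
  after D4: wrote 2B at 0x1d = 1eba
query mem[0x04]=0x51, mem[0x1d]=0x1e, mem[0x12]=0x1e, mem[0x11]=0xba, mem[0x1c]=0xbc

MEM[0x04,0x1d,0x12,0x11,0x1c] = 51 1e 1e ba bc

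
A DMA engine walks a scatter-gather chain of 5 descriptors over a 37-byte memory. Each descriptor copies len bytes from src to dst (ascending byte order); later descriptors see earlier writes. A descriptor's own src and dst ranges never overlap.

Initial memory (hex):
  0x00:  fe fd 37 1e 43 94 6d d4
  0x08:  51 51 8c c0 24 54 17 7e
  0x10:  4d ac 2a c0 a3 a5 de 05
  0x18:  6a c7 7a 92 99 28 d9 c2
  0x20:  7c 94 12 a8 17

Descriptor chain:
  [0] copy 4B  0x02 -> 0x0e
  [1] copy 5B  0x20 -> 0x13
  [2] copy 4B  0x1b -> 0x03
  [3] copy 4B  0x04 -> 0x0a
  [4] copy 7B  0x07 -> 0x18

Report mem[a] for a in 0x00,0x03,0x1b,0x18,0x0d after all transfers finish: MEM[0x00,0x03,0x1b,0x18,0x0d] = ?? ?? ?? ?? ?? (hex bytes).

MEM[0x00,0x03,0x1b,0x18,0x0d] = fe 92 99 d4 d4

D0: mem[0x0e..0x11] <- [37 1e 43 94]
D1: mem[0x13..0x17] <- [7c 94 12 a8 17]
D2: mem[0x03..0x06] <- [92 99 28 d9]
D3: mem[0x0a..0x0d] <- [99 28 d9 d4]
D4: mem[0x18..0x1e] <- [d4 51 51 99 28 d9 d4]
query mem[0x00]=0xfe, mem[0x03]=0x92, mem[0x1b]=0x99, mem[0x18]=0xd4, mem[0x0d]=0xd4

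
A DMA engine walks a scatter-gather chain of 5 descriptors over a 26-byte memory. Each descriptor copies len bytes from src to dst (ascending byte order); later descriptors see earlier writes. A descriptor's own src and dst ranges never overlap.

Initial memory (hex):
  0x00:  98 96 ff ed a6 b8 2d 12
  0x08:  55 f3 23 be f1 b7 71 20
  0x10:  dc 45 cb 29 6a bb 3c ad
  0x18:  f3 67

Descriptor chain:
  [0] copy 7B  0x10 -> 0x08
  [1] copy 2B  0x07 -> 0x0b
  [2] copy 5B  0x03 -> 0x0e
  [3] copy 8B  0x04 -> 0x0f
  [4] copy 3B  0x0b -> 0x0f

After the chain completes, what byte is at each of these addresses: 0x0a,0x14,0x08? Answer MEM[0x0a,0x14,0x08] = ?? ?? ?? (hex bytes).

  after D0: wrote 7B at 0x08 = dc45cb296abb3c
  after D1: wrote 2B at 0x0b = 12dc
  after D2: wrote 5B at 0x0e = eda6b82d12
  after D3: wrote 8B at 0x0f = a6b82d12dc45cb12
  after D4: wrote 3B at 0x0f = 12dcbb
query mem[0x0a]=0xcb, mem[0x14]=0x45, mem[0x08]=0xdc

MEM[0x0a,0x14,0x08] = cb 45 dc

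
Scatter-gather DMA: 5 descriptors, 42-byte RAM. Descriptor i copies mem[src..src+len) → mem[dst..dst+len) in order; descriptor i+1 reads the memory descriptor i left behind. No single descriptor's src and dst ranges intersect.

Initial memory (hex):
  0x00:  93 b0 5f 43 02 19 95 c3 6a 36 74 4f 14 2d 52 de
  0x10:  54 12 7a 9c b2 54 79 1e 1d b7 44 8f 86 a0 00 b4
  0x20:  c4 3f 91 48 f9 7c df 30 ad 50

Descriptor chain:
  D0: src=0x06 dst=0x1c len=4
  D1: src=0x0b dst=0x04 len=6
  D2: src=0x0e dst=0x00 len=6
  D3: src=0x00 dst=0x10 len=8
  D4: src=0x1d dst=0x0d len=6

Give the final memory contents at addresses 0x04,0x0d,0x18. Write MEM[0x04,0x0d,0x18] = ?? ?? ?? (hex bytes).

D0: mem[0x1c..0x1f] <- [95 c3 6a 36]
D1: mem[0x04..0x09] <- [4f 14 2d 52 de 54]
D2: mem[0x00..0x05] <- [52 de 54 12 7a 9c]
D3: mem[0x10..0x17] <- [52 de 54 12 7a 9c 2d 52]
D4: mem[0x0d..0x12] <- [c3 6a 36 c4 3f 91]
query mem[0x04]=0x7a, mem[0x0d]=0xc3, mem[0x18]=0x1d

MEM[0x04,0x0d,0x18] = 7a c3 1d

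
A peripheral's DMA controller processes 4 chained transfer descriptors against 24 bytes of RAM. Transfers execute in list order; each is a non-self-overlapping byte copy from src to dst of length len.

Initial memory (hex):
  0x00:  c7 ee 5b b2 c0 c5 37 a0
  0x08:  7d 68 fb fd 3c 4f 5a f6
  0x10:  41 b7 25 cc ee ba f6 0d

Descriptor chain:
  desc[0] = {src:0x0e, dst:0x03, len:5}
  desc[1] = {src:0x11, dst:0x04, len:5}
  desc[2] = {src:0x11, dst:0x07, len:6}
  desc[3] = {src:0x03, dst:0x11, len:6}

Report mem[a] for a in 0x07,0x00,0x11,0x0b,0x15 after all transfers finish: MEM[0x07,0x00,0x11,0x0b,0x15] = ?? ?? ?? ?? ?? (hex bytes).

MEM[0x07,0x00,0x11,0x0b,0x15] = b7 c7 5a ba b7

[0] 0x0e->0x03 len=5 : 5a f6 41 b7 25
[1] 0x11->0x04 len=5 : b7 25 cc ee ba
[2] 0x11->0x07 len=6 : b7 25 cc ee ba f6
[3] 0x03->0x11 len=6 : 5a b7 25 cc b7 25
query mem[0x07]=0xb7, mem[0x00]=0xc7, mem[0x11]=0x5a, mem[0x0b]=0xba, mem[0x15]=0xb7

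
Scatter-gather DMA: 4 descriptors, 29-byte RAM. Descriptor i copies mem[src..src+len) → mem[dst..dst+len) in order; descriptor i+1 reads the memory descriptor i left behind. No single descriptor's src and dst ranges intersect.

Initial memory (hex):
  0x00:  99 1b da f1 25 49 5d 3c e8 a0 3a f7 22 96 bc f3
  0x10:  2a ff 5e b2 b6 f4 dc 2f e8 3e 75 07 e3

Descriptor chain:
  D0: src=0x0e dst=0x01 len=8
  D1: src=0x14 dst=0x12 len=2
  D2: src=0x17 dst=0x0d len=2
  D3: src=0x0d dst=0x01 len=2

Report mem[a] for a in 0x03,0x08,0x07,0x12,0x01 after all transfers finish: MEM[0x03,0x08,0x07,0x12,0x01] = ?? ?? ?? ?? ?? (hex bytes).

  after D0: wrote 8B at 0x01 = bcf32aff5eb2b6f4
  after D1: wrote 2B at 0x12 = b6f4
  after D2: wrote 2B at 0x0d = 2fe8
  after D3: wrote 2B at 0x01 = 2fe8
query mem[0x03]=0x2a, mem[0x08]=0xf4, mem[0x07]=0xb6, mem[0x12]=0xb6, mem[0x01]=0x2f

MEM[0x03,0x08,0x07,0x12,0x01] = 2a f4 b6 b6 2f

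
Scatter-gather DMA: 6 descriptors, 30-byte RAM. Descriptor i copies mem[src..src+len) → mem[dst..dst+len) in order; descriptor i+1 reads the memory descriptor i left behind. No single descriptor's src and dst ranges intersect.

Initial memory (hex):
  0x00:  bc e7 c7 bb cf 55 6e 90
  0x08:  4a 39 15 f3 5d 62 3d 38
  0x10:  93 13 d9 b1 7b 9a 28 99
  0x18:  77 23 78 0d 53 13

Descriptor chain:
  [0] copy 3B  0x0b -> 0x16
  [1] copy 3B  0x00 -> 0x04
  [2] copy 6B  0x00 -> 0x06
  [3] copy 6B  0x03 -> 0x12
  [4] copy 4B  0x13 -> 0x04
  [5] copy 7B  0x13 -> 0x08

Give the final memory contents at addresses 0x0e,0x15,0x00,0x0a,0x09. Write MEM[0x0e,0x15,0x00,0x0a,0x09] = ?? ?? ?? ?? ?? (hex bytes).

MEM[0x0e,0x15,0x00,0x0a,0x09] = 23 bc bc bc e7

D0: mem[0x16..0x18] <- [f3 5d 62]
D1: mem[0x04..0x06] <- [bc e7 c7]
D2: mem[0x06..0x0b] <- [bc e7 c7 bb bc e7]
D3: mem[0x12..0x17] <- [bb bc e7 bc e7 c7]
D4: mem[0x04..0x07] <- [bc e7 bc e7]
D5: mem[0x08..0x0e] <- [bc e7 bc e7 c7 62 23]
query mem[0x0e]=0x23, mem[0x15]=0xbc, mem[0x00]=0xbc, mem[0x0a]=0xbc, mem[0x09]=0xe7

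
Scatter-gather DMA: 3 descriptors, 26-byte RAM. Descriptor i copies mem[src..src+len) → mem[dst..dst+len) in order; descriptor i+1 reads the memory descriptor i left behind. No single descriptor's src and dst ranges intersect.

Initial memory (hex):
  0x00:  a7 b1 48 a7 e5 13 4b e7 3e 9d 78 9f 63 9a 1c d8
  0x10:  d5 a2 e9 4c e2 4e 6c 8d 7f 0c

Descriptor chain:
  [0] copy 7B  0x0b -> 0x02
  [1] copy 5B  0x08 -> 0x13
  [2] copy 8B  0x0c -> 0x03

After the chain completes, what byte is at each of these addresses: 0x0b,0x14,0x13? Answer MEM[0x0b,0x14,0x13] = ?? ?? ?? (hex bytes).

MEM[0x0b,0x14,0x13] = 9f 9d a2

#0 dst[0x02+7] := {0x9f,0x63,0x9a,0x1c,0xd8,0xd5,0xa2}
#1 dst[0x13+5] := {0xa2,0x9d,0x78,0x9f,0x63}
#2 dst[0x03+8] := {0x63,0x9a,0x1c,0xd8,0xd5,0xa2,0xe9,0xa2}
query mem[0x0b]=0x9f, mem[0x14]=0x9d, mem[0x13]=0xa2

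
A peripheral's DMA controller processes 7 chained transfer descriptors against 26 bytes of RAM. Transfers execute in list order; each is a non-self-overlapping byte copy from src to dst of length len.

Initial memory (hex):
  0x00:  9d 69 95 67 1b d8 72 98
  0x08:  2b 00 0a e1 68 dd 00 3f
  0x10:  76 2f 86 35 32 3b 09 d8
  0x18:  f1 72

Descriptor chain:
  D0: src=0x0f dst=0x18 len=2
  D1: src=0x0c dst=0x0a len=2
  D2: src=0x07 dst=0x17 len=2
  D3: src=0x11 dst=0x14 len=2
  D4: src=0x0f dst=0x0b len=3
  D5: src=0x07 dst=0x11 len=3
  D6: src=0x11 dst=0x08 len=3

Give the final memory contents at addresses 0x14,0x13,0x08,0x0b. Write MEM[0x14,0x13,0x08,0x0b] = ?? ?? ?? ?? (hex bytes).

MEM[0x14,0x13,0x08,0x0b] = 2f 00 98 3f

#0 dst[0x18+2] := {0x3f,0x76}
#1 dst[0x0a+2] := {0x68,0xdd}
#2 dst[0x17+2] := {0x98,0x2b}
#3 dst[0x14+2] := {0x2f,0x86}
#4 dst[0x0b+3] := {0x3f,0x76,0x2f}
#5 dst[0x11+3] := {0x98,0x2b,0x00}
#6 dst[0x08+3] := {0x98,0x2b,0x00}
query mem[0x14]=0x2f, mem[0x13]=0x00, mem[0x08]=0x98, mem[0x0b]=0x3f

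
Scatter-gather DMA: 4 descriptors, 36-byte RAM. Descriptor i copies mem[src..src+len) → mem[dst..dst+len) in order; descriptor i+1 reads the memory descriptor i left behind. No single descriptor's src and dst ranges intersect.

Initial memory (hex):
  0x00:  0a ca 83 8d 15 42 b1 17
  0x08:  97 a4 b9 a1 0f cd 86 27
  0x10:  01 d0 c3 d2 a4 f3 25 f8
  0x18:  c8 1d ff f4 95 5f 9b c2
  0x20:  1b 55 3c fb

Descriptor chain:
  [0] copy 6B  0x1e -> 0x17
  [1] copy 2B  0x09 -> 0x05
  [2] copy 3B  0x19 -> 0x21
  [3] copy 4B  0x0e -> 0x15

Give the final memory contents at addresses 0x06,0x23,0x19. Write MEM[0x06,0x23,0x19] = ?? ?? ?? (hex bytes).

D0: mem[0x17..0x1c] <- [9b c2 1b 55 3c fb]
D1: mem[0x05..0x06] <- [a4 b9]
D2: mem[0x21..0x23] <- [1b 55 3c]
D3: mem[0x15..0x18] <- [86 27 01 d0]
query mem[0x06]=0xb9, mem[0x23]=0x3c, mem[0x19]=0x1b

MEM[0x06,0x23,0x19] = b9 3c 1b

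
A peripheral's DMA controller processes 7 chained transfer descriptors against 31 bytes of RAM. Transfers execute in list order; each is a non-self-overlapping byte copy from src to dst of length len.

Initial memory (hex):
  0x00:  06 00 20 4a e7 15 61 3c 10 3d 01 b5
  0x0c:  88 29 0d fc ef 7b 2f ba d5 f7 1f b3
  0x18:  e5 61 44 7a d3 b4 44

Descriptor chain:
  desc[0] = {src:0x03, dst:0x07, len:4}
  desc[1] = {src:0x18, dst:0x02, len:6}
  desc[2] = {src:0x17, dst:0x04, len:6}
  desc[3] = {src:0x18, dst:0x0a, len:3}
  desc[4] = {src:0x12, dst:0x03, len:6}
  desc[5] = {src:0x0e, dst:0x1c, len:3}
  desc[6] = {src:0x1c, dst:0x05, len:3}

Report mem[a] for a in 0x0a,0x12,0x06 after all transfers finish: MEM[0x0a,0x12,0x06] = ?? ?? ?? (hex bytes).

MEM[0x0a,0x12,0x06] = e5 2f fc

D0: mem[0x07..0x0a] <- [4a e7 15 61]
D1: mem[0x02..0x07] <- [e5 61 44 7a d3 b4]
D2: mem[0x04..0x09] <- [b3 e5 61 44 7a d3]
D3: mem[0x0a..0x0c] <- [e5 61 44]
D4: mem[0x03..0x08] <- [2f ba d5 f7 1f b3]
D5: mem[0x1c..0x1e] <- [0d fc ef]
D6: mem[0x05..0x07] <- [0d fc ef]
query mem[0x0a]=0xe5, mem[0x12]=0x2f, mem[0x06]=0xfc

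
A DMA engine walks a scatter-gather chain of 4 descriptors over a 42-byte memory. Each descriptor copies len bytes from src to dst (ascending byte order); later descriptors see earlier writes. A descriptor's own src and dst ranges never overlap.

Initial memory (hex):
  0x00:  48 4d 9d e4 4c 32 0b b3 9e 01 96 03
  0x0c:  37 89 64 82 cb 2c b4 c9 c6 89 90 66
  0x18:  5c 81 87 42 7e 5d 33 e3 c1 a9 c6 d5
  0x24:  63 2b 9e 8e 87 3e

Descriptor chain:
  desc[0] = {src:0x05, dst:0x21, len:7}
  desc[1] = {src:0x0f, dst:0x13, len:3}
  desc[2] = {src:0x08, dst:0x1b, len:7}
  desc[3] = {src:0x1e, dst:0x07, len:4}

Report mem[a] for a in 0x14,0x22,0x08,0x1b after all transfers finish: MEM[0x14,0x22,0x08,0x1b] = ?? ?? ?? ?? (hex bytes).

D0: mem[0x21..0x27] <- [32 0b b3 9e 01 96 03]
D1: mem[0x13..0x15] <- [82 cb 2c]
D2: mem[0x1b..0x21] <- [9e 01 96 03 37 89 64]
D3: mem[0x07..0x0a] <- [03 37 89 64]
query mem[0x14]=0xcb, mem[0x22]=0x0b, mem[0x08]=0x37, mem[0x1b]=0x9e

MEM[0x14,0x22,0x08,0x1b] = cb 0b 37 9e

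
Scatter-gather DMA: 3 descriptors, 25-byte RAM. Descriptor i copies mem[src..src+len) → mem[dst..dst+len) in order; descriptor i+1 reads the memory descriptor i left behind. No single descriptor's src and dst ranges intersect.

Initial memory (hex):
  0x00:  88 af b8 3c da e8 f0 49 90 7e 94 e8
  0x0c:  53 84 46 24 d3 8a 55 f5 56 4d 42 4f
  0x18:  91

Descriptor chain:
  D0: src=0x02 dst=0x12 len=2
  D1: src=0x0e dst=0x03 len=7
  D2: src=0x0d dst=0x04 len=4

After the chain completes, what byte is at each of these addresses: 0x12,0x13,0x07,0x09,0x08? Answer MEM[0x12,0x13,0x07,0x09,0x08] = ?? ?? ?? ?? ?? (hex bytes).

MEM[0x12,0x13,0x07,0x09,0x08] = b8 3c d3 56 3c

  after D0: wrote 2B at 0x12 = b83c
  after D1: wrote 7B at 0x03 = 4624d38ab83c56
  after D2: wrote 4B at 0x04 = 844624d3
query mem[0x12]=0xb8, mem[0x13]=0x3c, mem[0x07]=0xd3, mem[0x09]=0x56, mem[0x08]=0x3c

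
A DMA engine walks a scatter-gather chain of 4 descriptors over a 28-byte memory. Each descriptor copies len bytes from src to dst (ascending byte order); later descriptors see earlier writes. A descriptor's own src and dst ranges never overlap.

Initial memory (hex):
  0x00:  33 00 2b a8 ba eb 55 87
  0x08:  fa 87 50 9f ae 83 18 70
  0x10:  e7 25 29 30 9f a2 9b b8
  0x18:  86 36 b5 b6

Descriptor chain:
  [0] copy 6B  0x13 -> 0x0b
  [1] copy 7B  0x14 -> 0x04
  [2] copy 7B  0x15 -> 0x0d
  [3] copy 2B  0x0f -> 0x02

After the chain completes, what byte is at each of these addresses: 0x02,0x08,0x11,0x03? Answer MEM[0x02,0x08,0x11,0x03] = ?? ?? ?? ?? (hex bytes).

#0 dst[0x0b+6] := {0x30,0x9f,0xa2,0x9b,0xb8,0x86}
#1 dst[0x04+7] := {0x9f,0xa2,0x9b,0xb8,0x86,0x36,0xb5}
#2 dst[0x0d+7] := {0xa2,0x9b,0xb8,0x86,0x36,0xb5,0xb6}
#3 dst[0x02+2] := {0xb8,0x86}
query mem[0x02]=0xb8, mem[0x08]=0x86, mem[0x11]=0x36, mem[0x03]=0x86

MEM[0x02,0x08,0x11,0x03] = b8 86 36 86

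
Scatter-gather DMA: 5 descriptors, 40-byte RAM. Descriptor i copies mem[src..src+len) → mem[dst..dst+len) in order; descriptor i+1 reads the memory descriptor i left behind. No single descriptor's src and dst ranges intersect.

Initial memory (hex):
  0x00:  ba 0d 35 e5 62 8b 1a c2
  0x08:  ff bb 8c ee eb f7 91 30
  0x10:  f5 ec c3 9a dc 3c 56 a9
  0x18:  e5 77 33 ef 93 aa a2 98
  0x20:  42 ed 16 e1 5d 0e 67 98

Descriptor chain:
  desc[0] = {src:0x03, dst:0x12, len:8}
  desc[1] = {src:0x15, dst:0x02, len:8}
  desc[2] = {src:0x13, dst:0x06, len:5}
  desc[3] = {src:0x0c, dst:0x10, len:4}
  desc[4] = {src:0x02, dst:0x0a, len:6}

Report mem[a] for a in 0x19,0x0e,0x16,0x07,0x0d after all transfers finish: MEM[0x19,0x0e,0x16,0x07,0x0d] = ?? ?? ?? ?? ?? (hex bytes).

D0: mem[0x12..0x19] <- [e5 62 8b 1a c2 ff bb 8c]
D1: mem[0x02..0x09] <- [1a c2 ff bb 8c 33 ef 93]
D2: mem[0x06..0x0a] <- [62 8b 1a c2 ff]
D3: mem[0x10..0x13] <- [eb f7 91 30]
D4: mem[0x0a..0x0f] <- [1a c2 ff bb 62 8b]
query mem[0x19]=0x8c, mem[0x0e]=0x62, mem[0x16]=0xc2, mem[0x07]=0x8b, mem[0x0d]=0xbb

MEM[0x19,0x0e,0x16,0x07,0x0d] = 8c 62 c2 8b bb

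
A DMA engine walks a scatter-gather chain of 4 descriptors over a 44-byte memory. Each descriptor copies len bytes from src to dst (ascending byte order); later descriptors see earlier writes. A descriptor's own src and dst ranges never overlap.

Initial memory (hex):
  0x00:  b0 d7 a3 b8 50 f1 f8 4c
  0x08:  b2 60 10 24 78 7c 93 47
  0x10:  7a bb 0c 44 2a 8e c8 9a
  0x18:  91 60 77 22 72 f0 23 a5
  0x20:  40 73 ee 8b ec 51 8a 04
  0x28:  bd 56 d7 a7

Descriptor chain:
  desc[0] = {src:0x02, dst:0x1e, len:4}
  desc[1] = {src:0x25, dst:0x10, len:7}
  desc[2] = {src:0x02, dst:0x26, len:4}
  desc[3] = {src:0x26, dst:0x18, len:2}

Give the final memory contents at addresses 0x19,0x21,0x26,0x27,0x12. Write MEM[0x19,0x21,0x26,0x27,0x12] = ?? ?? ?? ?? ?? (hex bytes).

MEM[0x19,0x21,0x26,0x27,0x12] = b8 f1 a3 b8 04

  after D0: wrote 4B at 0x1e = a3b850f1
  after D1: wrote 7B at 0x10 = 518a04bd56d7a7
  after D2: wrote 4B at 0x26 = a3b850f1
  after D3: wrote 2B at 0x18 = a3b8
query mem[0x19]=0xb8, mem[0x21]=0xf1, mem[0x26]=0xa3, mem[0x27]=0xb8, mem[0x12]=0x04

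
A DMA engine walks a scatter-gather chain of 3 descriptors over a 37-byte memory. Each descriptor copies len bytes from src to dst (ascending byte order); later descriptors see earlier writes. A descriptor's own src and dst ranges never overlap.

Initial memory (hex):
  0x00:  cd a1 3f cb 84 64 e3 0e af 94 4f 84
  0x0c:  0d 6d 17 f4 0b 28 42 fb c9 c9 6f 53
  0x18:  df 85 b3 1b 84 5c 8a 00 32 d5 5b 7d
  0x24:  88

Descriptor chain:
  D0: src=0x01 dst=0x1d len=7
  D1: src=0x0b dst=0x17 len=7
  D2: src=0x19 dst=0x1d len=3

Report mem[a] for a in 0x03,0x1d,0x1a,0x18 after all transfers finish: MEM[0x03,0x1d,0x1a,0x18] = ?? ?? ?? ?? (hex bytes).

[0] 0x01->0x1d len=7 : a1 3f cb 84 64 e3 0e
[1] 0x0b->0x17 len=7 : 84 0d 6d 17 f4 0b 28
[2] 0x19->0x1d len=3 : 6d 17 f4
query mem[0x03]=0xcb, mem[0x1d]=0x6d, mem[0x1a]=0x17, mem[0x18]=0x0d

MEM[0x03,0x1d,0x1a,0x18] = cb 6d 17 0d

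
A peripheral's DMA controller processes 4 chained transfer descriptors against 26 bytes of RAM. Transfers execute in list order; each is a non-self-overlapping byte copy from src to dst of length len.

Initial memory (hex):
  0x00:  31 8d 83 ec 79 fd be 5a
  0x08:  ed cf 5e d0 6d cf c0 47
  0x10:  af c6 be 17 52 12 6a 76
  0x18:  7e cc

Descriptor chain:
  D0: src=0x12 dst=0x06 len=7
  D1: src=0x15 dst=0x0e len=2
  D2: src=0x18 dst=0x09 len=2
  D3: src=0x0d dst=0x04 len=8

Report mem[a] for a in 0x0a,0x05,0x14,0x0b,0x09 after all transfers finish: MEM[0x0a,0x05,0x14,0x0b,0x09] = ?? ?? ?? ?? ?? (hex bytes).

#0 dst[0x06+7] := {0xbe,0x17,0x52,0x12,0x6a,0x76,0x7e}
#1 dst[0x0e+2] := {0x12,0x6a}
#2 dst[0x09+2] := {0x7e,0xcc}
#3 dst[0x04+8] := {0xcf,0x12,0x6a,0xaf,0xc6,0xbe,0x17,0x52}
query mem[0x0a]=0x17, mem[0x05]=0x12, mem[0x14]=0x52, mem[0x0b]=0x52, mem[0x09]=0xbe

MEM[0x0a,0x05,0x14,0x0b,0x09] = 17 12 52 52 be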